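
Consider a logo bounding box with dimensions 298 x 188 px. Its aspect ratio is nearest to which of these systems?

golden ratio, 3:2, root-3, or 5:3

golden ratio

298/188 ≈ 1.585. Nearest candidates are golden ratio (1.618, off by 0.033) and 5:3 (1.667, off by 0.082).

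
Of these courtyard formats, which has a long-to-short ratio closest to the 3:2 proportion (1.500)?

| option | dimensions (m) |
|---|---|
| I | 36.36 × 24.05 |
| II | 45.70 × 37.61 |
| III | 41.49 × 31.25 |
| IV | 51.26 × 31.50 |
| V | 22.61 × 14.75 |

I

Ratios (long/short): I ≈ 1.512; II ≈ 1.215; III ≈ 1.328; IV ≈ 1.627; V ≈ 1.533.
3:2 ≈ 1.500; option I is nearest (Δ 0.012).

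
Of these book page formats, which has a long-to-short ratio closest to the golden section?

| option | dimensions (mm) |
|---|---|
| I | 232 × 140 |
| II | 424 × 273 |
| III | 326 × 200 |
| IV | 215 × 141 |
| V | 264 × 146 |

III

Ratios (long/short): I ≈ 1.657; II ≈ 1.553; III ≈ 1.630; IV ≈ 1.525; V ≈ 1.808.
golden ratio ≈ 1.618; option III is nearest (Δ 0.012).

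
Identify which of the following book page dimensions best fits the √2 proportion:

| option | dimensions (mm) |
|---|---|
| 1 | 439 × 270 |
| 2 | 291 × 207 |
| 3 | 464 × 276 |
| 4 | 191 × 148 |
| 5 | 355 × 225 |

Ratios (long/short): 1 ≈ 1.626; 2 ≈ 1.406; 3 ≈ 1.681; 4 ≈ 1.291; 5 ≈ 1.578.
root-2 ≈ 1.414; option 2 is nearest (Δ 0.008).

2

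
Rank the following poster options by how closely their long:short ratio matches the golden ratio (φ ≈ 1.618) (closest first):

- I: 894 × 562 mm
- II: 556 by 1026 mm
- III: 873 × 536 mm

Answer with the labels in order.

I: 894/562 ≈ 1.591 → |1.591 − 1.618| = 0.027
II: 1026/556 ≈ 1.845 → |1.845 − 1.618| = 0.227
III: 873/536 ≈ 1.629 → |1.629 − 1.618| = 0.011

III, I, II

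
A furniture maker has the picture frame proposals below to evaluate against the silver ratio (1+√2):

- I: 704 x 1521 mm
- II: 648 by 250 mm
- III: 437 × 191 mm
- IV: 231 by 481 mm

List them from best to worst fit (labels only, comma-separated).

I: 1521/704 ≈ 2.161 → |2.161 − 2.414| = 0.253
II: 648/250 ≈ 2.592 → |2.592 − 2.414| = 0.178
III: 437/191 ≈ 2.288 → |2.288 − 2.414| = 0.126
IV: 481/231 ≈ 2.082 → |2.082 − 2.414| = 0.332

III, II, I, IV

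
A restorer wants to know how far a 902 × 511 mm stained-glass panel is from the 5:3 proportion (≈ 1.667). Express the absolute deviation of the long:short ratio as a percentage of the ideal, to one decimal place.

Ratio = 902 / 511 ≈ 1.7652.
Ideal 5:3 ≈ 1.6667. |1.7652 − 1.6667| / 1.6667 ≈ 5.91% → 5.9%.

5.9%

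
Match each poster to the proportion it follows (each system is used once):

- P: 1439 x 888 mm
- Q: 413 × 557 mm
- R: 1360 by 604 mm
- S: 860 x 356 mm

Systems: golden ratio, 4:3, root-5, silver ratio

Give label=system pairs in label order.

P=golden ratio, Q=4:3, R=root-5, S=silver ratio

P = 1439/888 ≈ 1.620 → golden ratio (1.618)
Q = 557/413 ≈ 1.349 → 4:3 (1.333)
R = 1360/604 ≈ 2.252 → root-5 (2.236)
S = 860/356 ≈ 2.416 → silver ratio (2.414)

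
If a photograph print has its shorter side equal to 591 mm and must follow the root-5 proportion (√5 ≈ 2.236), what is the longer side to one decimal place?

root-5 ≈ 2.23607.
Longer side = 591 × 2.23607 ≈ 1321.517 → 1321.5 mm.

1321.5 mm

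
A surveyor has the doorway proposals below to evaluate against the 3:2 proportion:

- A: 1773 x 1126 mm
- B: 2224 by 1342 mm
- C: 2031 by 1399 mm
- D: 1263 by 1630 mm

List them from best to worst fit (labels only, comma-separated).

C, A, B, D

Ratios: A = 1773 / 1126 ≈ 1.575; B = 2224 / 1342 ≈ 1.657; C = 2031 / 1399 ≈ 1.452; D = 1630 / 1263 ≈ 1.291.
|Δ from 1.500|: A 0.075; B 0.157; C 0.048; D 0.209.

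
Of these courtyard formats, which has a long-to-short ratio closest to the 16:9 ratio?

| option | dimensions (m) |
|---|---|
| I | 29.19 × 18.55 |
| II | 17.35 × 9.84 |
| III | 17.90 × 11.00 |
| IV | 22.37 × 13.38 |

Ratios (long/short): I ≈ 1.574; II ≈ 1.763; III ≈ 1.627; IV ≈ 1.672.
16:9 ≈ 1.778; option II is nearest (Δ 0.015).

II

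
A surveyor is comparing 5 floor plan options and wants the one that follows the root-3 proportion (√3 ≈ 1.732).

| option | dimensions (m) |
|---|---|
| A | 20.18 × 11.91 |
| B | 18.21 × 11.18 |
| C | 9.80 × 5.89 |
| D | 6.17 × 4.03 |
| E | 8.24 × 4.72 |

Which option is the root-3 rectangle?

E

Ratios (long/short): A ≈ 1.694; B ≈ 1.629; C ≈ 1.664; D ≈ 1.531; E ≈ 1.746.
root-3 ≈ 1.732; option E is nearest (Δ 0.014).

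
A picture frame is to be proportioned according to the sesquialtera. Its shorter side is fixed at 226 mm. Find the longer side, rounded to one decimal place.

339.0 mm

3:2 = 1.50000.
Longer side = 226 × 1.50000 ≈ 339.000 → 339.0 mm.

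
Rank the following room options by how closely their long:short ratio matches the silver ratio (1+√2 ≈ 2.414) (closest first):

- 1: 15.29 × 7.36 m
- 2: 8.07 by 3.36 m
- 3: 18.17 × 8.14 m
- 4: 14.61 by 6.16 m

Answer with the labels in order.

1: 15.29/7.36 ≈ 2.077 → |2.077 − 2.414| = 0.337
2: 8.07/3.36 ≈ 2.402 → |2.402 − 2.414| = 0.012
3: 18.17/8.14 ≈ 2.232 → |2.232 − 2.414| = 0.182
4: 14.61/6.16 ≈ 2.372 → |2.372 − 2.414| = 0.042

2, 4, 3, 1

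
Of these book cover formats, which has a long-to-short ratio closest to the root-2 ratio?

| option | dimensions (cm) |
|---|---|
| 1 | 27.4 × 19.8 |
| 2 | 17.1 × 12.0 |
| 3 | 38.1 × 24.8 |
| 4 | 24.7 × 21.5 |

2

Target root-2 ≈ 1.414.
1: 1.384 (Δ0.030)  2: 1.425 (Δ0.011)  3: 1.536 (Δ0.122)  4: 1.149 (Δ0.265)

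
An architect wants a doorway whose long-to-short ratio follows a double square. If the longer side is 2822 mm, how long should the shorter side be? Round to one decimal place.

2:1 = 2.00000.
Shorter side = 2822 ÷ 2.00000 ≈ 1411.000 → 1411.0 mm.

1411.0 mm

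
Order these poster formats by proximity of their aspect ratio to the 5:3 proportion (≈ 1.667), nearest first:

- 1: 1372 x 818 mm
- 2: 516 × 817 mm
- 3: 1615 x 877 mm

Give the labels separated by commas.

Ratios: 1 = 1372 / 818 ≈ 1.677; 2 = 817 / 516 ≈ 1.583; 3 = 1615 / 877 ≈ 1.842.
|Δ from 1.667|: 1 0.010; 2 0.084; 3 0.175.

1, 2, 3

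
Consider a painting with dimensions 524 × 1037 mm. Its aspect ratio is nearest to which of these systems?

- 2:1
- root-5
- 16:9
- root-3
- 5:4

2:1

Ratio = 1037 / 524 ≈ 1.979.
Distances: 2:1 2.000 (Δ 0.021); root-5 2.236 (Δ 0.257); 16:9 1.778 (Δ 0.201); root-3 1.732 (Δ 0.247); 5:4 1.250 (Δ 0.729).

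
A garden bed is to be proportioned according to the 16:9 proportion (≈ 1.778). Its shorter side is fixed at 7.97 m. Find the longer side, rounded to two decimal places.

16:9 ≈ 1.77778.
Longer side = 7.97 × 1.77778 ≈ 14.1689 → 14.17 m.

14.17 m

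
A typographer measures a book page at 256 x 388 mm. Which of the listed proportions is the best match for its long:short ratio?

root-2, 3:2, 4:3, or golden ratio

388/256 ≈ 1.516. Nearest candidates are 3:2 (1.500, off by 0.016) and root-2 (1.414, off by 0.102).

3:2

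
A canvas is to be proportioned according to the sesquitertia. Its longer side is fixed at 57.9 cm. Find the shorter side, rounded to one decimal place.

43.4 cm

4:3 ≈ 1.33333.
Shorter side = 57.9 ÷ 1.33333 ≈ 43.425 → 43.4 cm.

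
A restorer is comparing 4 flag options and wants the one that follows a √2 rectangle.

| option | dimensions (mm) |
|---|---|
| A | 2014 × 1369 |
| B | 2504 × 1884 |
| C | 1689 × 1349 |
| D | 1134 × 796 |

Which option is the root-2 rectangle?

Target root-2 ≈ 1.414.
A: 1.471 (Δ0.057)  B: 1.329 (Δ0.085)  C: 1.252 (Δ0.162)  D: 1.425 (Δ0.011)

D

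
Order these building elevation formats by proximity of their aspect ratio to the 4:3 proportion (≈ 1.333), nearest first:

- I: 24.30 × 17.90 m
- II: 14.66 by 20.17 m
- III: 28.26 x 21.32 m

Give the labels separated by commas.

III, I, II

I: 24.30/17.90 ≈ 1.358 → |1.358 − 1.333| = 0.025
II: 20.17/14.66 ≈ 1.376 → |1.376 − 1.333| = 0.043
III: 28.26/21.32 ≈ 1.326 → |1.326 − 1.333| = 0.007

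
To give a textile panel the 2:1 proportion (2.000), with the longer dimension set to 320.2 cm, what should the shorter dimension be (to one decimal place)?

2:1 = 2.00000.
Shorter side = 320.2 ÷ 2.00000 ≈ 160.100 → 160.1 cm.

160.1 cm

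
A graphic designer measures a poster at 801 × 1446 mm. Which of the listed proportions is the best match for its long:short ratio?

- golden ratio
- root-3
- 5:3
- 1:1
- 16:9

16:9

1446/801 ≈ 1.805. Nearest candidates are 16:9 (1.778, off by 0.027) and root-3 (1.732, off by 0.073).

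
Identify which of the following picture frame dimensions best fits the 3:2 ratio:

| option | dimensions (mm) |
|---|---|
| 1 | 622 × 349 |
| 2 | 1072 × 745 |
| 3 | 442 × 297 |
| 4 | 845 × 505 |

Ratios (long/short): 1 ≈ 1.782; 2 ≈ 1.439; 3 ≈ 1.488; 4 ≈ 1.673.
3:2 ≈ 1.500; option 3 is nearest (Δ 0.012).

3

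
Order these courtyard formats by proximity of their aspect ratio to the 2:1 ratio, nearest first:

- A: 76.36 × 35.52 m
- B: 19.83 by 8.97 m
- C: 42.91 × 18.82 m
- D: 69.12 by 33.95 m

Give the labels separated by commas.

D, A, B, C

A: 76.36/35.52 ≈ 2.150 → |2.150 − 2.000| = 0.150
B: 19.83/8.97 ≈ 2.211 → |2.211 − 2.000| = 0.211
C: 42.91/18.82 ≈ 2.280 → |2.280 − 2.000| = 0.280
D: 69.12/33.95 ≈ 2.036 → |2.036 − 2.000| = 0.036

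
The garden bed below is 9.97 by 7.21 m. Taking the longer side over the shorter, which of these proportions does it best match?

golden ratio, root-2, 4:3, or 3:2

root-2

Ratio = 9.97 / 7.21 ≈ 1.383.
Distances: golden ratio 1.618 (Δ 0.235); root-2 1.414 (Δ 0.031); 4:3 1.333 (Δ 0.050); 3:2 1.500 (Δ 0.117).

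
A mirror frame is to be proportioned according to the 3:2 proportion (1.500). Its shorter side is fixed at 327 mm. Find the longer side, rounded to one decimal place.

490.5 mm

3:2 = 1.50000.
Longer side = 327 × 1.50000 ≈ 490.500 → 490.5 mm.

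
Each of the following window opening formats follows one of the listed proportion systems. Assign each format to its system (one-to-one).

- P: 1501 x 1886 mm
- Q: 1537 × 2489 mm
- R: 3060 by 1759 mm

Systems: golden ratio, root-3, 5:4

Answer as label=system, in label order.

P=5:4, Q=golden ratio, R=root-3

Ratios: P ≈ 1.256; Q ≈ 1.619; R ≈ 1.740.
Targets: golden ratio ≈ 1.618; root-3 ≈ 1.732; 5:4 ≈ 1.250.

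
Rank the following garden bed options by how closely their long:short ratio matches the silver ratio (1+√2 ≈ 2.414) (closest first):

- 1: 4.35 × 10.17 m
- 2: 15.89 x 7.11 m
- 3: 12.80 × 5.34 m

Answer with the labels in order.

1: 10.17/4.35 ≈ 2.338 → |2.338 − 2.414| = 0.076
2: 15.89/7.11 ≈ 2.235 → |2.235 − 2.414| = 0.179
3: 12.80/5.34 ≈ 2.397 → |2.397 − 2.414| = 0.017

3, 1, 2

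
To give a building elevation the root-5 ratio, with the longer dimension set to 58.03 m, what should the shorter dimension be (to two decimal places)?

root-5 ≈ 2.23607.
Shorter side = 58.03 ÷ 2.23607 ≈ 25.9518 → 25.95 m.

25.95 m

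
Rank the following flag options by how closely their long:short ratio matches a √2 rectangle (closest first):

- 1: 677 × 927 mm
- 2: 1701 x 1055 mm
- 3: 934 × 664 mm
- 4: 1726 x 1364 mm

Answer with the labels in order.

1: 927/677 ≈ 1.369 → |1.369 − 1.414| = 0.045
2: 1701/1055 ≈ 1.612 → |1.612 − 1.414| = 0.198
3: 934/664 ≈ 1.407 → |1.407 − 1.414| = 0.007
4: 1726/1364 ≈ 1.265 → |1.265 − 1.414| = 0.149

3, 1, 4, 2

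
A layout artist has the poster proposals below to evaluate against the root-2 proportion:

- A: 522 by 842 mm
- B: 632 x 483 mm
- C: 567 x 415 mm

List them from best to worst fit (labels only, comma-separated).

Ratios: A = 842 / 522 ≈ 1.613; B = 632 / 483 ≈ 1.308; C = 567 / 415 ≈ 1.366.
|Δ from 1.414|: A 0.199; B 0.106; C 0.048.

C, B, A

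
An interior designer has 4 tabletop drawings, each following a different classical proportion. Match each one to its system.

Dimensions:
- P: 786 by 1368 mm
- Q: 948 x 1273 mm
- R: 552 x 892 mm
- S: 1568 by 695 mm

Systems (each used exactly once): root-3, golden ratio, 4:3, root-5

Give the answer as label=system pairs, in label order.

P=root-3, Q=4:3, R=golden ratio, S=root-5

Ratios: P ≈ 1.740; Q ≈ 1.343; R ≈ 1.616; S ≈ 2.256.
Targets: root-3 ≈ 1.732; golden ratio ≈ 1.618; 4:3 ≈ 1.333; root-5 ≈ 2.236.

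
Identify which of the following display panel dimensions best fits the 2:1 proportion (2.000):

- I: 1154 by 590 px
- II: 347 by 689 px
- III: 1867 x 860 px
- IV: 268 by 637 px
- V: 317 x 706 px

II

Target 2:1 ≈ 2.000.
I: 1.956 (Δ0.044)  II: 1.986 (Δ0.014)  III: 2.171 (Δ0.171)  IV: 2.377 (Δ0.377)  V: 2.227 (Δ0.227)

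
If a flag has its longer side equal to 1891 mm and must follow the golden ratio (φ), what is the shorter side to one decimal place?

golden ratio ≈ 1.61803.
Shorter side = 1891 ÷ 1.61803 ≈ 1168.705 → 1168.7 mm.

1168.7 mm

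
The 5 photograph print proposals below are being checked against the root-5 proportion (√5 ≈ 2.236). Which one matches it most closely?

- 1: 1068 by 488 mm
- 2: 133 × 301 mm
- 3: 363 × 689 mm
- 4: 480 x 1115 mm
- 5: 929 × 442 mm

Ratios (long/short): 1 ≈ 2.189; 2 ≈ 2.263; 3 ≈ 1.898; 4 ≈ 2.323; 5 ≈ 2.102.
root-5 ≈ 2.236; option 2 is nearest (Δ 0.027).

2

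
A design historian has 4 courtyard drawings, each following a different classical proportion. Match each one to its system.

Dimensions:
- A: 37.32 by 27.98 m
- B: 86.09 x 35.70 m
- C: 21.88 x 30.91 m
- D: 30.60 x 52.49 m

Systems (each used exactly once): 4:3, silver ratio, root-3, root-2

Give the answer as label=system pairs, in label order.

A=4:3, B=silver ratio, C=root-2, D=root-3

A = 37.32/27.98 ≈ 1.334 → 4:3 (1.333)
B = 86.09/35.70 ≈ 2.411 → silver ratio (2.414)
C = 30.91/21.88 ≈ 1.413 → root-2 (1.414)
D = 52.49/30.60 ≈ 1.715 → root-3 (1.732)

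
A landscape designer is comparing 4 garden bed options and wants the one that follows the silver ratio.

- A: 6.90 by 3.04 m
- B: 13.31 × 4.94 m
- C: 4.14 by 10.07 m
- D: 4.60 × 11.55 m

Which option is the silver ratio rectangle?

C

Ratios (long/short): A ≈ 2.270; B ≈ 2.694; C ≈ 2.432; D ≈ 2.511.
silver ratio ≈ 2.414; option C is nearest (Δ 0.018).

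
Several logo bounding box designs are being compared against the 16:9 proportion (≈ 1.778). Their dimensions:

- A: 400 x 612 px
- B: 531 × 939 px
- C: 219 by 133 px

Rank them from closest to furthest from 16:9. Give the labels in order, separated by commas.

A: 612/400 ≈ 1.530 → |1.530 − 1.778| = 0.248
B: 939/531 ≈ 1.768 → |1.768 − 1.778| = 0.010
C: 219/133 ≈ 1.647 → |1.647 − 1.778| = 0.131

B, C, A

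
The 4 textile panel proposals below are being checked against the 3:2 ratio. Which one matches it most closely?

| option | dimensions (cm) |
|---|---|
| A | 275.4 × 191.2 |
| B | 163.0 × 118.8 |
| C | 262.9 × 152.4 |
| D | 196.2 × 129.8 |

D

Target 3:2 ≈ 1.500.
A: 1.440 (Δ0.060)  B: 1.372 (Δ0.128)  C: 1.725 (Δ0.225)  D: 1.512 (Δ0.012)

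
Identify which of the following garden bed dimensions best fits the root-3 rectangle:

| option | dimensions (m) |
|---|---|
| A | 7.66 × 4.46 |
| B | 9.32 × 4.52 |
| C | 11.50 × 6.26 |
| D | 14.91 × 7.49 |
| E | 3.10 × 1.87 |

A

Target root-3 ≈ 1.732.
A: 1.717 (Δ0.015)  B: 2.062 (Δ0.330)  C: 1.837 (Δ0.105)  D: 1.991 (Δ0.259)  E: 1.658 (Δ0.074)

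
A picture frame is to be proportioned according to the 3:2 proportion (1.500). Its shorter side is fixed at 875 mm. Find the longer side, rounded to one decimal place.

3:2 = 1.50000.
Longer side = 875 × 1.50000 ≈ 1312.500 → 1312.5 mm.

1312.5 mm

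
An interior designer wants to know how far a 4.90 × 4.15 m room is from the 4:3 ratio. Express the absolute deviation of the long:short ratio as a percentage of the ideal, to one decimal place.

11.4%

Ratio = 4.90 / 4.15 ≈ 1.1807.
Ideal 4:3 ≈ 1.3333. |1.1807 − 1.3333| / 1.3333 ≈ 11.45% → 11.4%.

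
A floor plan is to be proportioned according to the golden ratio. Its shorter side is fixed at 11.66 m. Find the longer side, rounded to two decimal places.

golden ratio ≈ 1.61803.
Longer side = 11.66 × 1.61803 ≈ 18.8662 → 18.87 m.

18.87 m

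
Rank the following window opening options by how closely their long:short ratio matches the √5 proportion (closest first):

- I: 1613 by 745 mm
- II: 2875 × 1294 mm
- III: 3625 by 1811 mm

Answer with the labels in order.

I: 1613/745 ≈ 2.165 → |2.165 − 2.236| = 0.071
II: 2875/1294 ≈ 2.222 → |2.222 − 2.236| = 0.014
III: 3625/1811 ≈ 2.002 → |2.002 − 2.236| = 0.234

II, I, III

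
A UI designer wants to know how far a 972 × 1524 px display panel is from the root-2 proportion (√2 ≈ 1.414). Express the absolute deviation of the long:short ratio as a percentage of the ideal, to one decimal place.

10.9%

Ratio = 1524 / 972 ≈ 1.5679.
Ideal root-2 ≈ 1.4142. |1.5679 − 1.4142| / 1.4142 ≈ 10.87% → 10.9%.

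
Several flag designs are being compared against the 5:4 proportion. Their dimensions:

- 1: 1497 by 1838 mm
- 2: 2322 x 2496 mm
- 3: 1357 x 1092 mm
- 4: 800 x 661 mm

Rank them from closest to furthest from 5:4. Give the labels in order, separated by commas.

3, 1, 4, 2

1: 1838/1497 ≈ 1.228 → |1.228 − 1.250| = 0.022
2: 2496/2322 ≈ 1.075 → |1.075 − 1.250| = 0.175
3: 1357/1092 ≈ 1.243 → |1.243 − 1.250| = 0.007
4: 800/661 ≈ 1.210 → |1.210 − 1.250| = 0.040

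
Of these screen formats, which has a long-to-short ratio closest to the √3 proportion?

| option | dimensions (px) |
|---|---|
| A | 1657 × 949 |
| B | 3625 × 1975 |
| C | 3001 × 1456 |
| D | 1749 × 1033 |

A

Target root-3 ≈ 1.732.
A: 1.746 (Δ0.014)  B: 1.835 (Δ0.103)  C: 2.061 (Δ0.329)  D: 1.693 (Δ0.039)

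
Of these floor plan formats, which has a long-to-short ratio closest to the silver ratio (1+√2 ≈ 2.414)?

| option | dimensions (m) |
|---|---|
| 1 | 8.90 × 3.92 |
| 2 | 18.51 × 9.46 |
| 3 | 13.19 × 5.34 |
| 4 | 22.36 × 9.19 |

4

Ratios (long/short): 1 ≈ 2.270; 2 ≈ 1.957; 3 ≈ 2.470; 4 ≈ 2.433.
silver ratio ≈ 2.414; option 4 is nearest (Δ 0.019).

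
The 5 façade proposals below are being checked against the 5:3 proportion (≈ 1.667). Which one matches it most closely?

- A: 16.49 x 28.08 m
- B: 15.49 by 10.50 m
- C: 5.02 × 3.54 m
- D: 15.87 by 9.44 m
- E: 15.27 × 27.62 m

Ratios (long/short): A ≈ 1.703; B ≈ 1.475; C ≈ 1.418; D ≈ 1.681; E ≈ 1.809.
5:3 ≈ 1.667; option D is nearest (Δ 0.014).

D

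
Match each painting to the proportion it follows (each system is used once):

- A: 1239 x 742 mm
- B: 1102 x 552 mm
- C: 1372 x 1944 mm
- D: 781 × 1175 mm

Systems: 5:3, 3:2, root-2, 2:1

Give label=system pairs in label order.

A = 1239/742 ≈ 1.670 → 5:3 (1.667)
B = 1102/552 ≈ 1.996 → 2:1 (2.000)
C = 1944/1372 ≈ 1.417 → root-2 (1.414)
D = 1175/781 ≈ 1.504 → 3:2 (1.500)

A=5:3, B=2:1, C=root-2, D=3:2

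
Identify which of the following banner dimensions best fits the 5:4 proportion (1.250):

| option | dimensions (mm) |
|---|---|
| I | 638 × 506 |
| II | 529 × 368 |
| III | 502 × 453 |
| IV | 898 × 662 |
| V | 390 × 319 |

I

Target 5:4 ≈ 1.250.
I: 1.261 (Δ0.011)  II: 1.438 (Δ0.188)  III: 1.108 (Δ0.142)  IV: 1.356 (Δ0.106)  V: 1.223 (Δ0.027)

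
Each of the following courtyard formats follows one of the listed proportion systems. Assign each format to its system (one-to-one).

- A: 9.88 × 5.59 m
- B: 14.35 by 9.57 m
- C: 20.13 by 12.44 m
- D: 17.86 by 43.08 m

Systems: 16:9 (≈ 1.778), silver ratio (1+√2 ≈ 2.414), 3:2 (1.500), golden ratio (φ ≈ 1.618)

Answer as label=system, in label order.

A = 9.88/5.59 ≈ 1.767 → 16:9 (1.778)
B = 14.35/9.57 ≈ 1.499 → 3:2 (1.500)
C = 20.13/12.44 ≈ 1.618 → golden ratio (1.618)
D = 43.08/17.86 ≈ 2.412 → silver ratio (2.414)

A=16:9, B=3:2, C=golden ratio, D=silver ratio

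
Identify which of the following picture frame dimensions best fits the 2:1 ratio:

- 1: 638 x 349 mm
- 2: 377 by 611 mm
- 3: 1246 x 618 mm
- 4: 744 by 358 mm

3

Ratios (long/short): 1 ≈ 1.828; 2 ≈ 1.621; 3 ≈ 2.016; 4 ≈ 2.078.
2:1 ≈ 2.000; option 3 is nearest (Δ 0.016).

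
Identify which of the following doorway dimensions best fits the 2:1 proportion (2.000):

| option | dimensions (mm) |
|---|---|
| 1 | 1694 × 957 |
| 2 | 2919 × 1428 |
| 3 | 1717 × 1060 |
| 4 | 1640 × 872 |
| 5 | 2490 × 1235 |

Target 2:1 ≈ 2.000.
1: 1.770 (Δ0.230)  2: 2.044 (Δ0.044)  3: 1.620 (Δ0.380)  4: 1.881 (Δ0.119)  5: 2.016 (Δ0.016)

5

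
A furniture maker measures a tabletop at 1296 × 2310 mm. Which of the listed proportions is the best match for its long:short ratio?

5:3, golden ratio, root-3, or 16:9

Ratio = 2310 / 1296 ≈ 1.782.
Distances: 5:3 1.667 (Δ 0.115); golden ratio 1.618 (Δ 0.164); root-3 1.732 (Δ 0.050); 16:9 1.778 (Δ 0.004).

16:9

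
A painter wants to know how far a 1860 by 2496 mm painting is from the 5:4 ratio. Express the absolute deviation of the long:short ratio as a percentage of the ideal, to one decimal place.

7.4%

Ratio = 2496 / 1860 ≈ 1.3419.
Ideal 5:4 = 1.2500. |1.3419 − 1.2500| / 1.2500 ≈ 7.35% → 7.4%.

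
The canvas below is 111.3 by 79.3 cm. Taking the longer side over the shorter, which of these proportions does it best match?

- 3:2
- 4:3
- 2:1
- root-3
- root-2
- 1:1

root-2

111.3/79.3 ≈ 1.404. Nearest candidates are root-2 (1.414, off by 0.010) and 4:3 (1.333, off by 0.071).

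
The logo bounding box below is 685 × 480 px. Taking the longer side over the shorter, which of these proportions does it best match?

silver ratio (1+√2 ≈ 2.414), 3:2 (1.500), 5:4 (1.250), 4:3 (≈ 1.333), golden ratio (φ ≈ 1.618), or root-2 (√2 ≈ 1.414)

root-2

685/480 ≈ 1.427. Nearest candidates are root-2 (1.414, off by 0.013) and 3:2 (1.500, off by 0.073).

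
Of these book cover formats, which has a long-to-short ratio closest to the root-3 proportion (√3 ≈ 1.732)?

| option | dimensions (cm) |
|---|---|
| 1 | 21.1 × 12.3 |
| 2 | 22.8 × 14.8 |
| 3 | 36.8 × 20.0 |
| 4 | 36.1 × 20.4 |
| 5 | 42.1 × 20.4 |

1

Target root-3 ≈ 1.732.
1: 1.715 (Δ0.017)  2: 1.541 (Δ0.191)  3: 1.840 (Δ0.108)  4: 1.770 (Δ0.038)  5: 2.064 (Δ0.332)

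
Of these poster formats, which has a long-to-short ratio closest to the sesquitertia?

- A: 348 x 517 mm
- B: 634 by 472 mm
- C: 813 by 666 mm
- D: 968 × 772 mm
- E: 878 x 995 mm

B

Ratios (long/short): A ≈ 1.486; B ≈ 1.343; C ≈ 1.221; D ≈ 1.254; E ≈ 1.133.
4:3 ≈ 1.333; option B is nearest (Δ 0.010).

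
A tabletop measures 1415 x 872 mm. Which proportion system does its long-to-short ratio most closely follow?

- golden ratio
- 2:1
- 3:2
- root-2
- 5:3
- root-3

Ratio = 1415 / 872 ≈ 1.623.
Distances: golden ratio 1.618 (Δ 0.005); 2:1 2.000 (Δ 0.377); 3:2 1.500 (Δ 0.123); root-2 1.414 (Δ 0.209); 5:3 1.667 (Δ 0.044); root-3 1.732 (Δ 0.109).

golden ratio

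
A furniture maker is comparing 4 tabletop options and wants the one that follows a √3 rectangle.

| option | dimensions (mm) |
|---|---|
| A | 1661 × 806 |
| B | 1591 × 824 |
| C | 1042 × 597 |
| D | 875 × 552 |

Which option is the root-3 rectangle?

Target root-3 ≈ 1.732.
A: 2.061 (Δ0.329)  B: 1.931 (Δ0.199)  C: 1.745 (Δ0.013)  D: 1.585 (Δ0.147)

C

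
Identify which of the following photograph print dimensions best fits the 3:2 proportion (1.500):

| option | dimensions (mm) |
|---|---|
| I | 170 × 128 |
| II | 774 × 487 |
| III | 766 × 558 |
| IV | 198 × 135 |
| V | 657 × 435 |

Ratios (long/short): I ≈ 1.328; II ≈ 1.589; III ≈ 1.373; IV ≈ 1.467; V ≈ 1.510.
3:2 ≈ 1.500; option V is nearest (Δ 0.010).

V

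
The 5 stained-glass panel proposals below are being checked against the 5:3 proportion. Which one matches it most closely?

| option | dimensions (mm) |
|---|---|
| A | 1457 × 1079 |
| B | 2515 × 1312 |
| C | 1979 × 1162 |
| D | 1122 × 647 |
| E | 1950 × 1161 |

Ratios (long/short): A ≈ 1.350; B ≈ 1.917; C ≈ 1.703; D ≈ 1.734; E ≈ 1.680.
5:3 ≈ 1.667; option E is nearest (Δ 0.013).

E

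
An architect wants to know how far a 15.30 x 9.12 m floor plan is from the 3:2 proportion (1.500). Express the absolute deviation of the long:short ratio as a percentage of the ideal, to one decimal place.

Ratio = 15.30 / 9.12 ≈ 1.6776.
Ideal 3:2 = 1.5000. |1.6776 − 1.5000| / 1.5000 ≈ 11.84% → 11.8%.

11.8%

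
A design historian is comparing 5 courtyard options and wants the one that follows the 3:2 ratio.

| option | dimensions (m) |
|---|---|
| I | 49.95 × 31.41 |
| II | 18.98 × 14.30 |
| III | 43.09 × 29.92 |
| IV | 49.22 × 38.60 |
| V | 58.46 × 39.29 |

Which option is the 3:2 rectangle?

Ratios (long/short): I ≈ 1.590; II ≈ 1.327; III ≈ 1.440; IV ≈ 1.275; V ≈ 1.488.
3:2 ≈ 1.500; option V is nearest (Δ 0.012).

V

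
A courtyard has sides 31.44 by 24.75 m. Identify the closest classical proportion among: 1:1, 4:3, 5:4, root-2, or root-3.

5:4

31.44/24.75 ≈ 1.270. Nearest candidates are 5:4 (1.250, off by 0.020) and 4:3 (1.333, off by 0.063).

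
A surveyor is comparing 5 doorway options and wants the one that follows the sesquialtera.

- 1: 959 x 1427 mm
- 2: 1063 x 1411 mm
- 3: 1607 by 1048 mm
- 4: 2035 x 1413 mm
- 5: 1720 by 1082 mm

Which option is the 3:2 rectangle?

Target 3:2 ≈ 1.500.
1: 1.488 (Δ0.012)  2: 1.327 (Δ0.173)  3: 1.533 (Δ0.033)  4: 1.440 (Δ0.060)  5: 1.590 (Δ0.090)

1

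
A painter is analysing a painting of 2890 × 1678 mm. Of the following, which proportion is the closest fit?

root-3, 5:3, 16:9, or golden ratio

2890/1678 ≈ 1.722. Nearest candidates are root-3 (1.732, off by 0.010) and 16:9 (1.778, off by 0.056).

root-3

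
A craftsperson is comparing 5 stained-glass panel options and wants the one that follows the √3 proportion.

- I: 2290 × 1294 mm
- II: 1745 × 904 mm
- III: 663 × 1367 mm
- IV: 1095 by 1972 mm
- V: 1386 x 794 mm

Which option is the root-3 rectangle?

V

Target root-3 ≈ 1.732.
I: 1.770 (Δ0.038)  II: 1.930 (Δ0.198)  III: 2.062 (Δ0.330)  IV: 1.801 (Δ0.069)  V: 1.746 (Δ0.014)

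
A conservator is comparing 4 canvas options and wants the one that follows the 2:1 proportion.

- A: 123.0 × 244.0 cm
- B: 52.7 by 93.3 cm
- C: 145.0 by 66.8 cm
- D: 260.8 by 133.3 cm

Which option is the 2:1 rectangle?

Target 2:1 ≈ 2.000.
A: 1.984 (Δ0.016)  B: 1.770 (Δ0.230)  C: 2.171 (Δ0.171)  D: 1.956 (Δ0.044)

A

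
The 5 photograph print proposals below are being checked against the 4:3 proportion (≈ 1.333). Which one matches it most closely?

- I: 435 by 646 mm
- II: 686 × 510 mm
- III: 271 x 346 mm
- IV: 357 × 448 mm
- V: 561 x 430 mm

Target 4:3 ≈ 1.333.
I: 1.485 (Δ0.152)  II: 1.345 (Δ0.012)  III: 1.277 (Δ0.056)  IV: 1.255 (Δ0.078)  V: 1.305 (Δ0.028)

II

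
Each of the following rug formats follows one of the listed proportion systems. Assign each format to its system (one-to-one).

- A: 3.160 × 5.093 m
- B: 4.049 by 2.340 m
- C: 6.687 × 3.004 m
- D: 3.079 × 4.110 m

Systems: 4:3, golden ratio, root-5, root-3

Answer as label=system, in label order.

Ratios: A ≈ 1.612; B ≈ 1.730; C ≈ 2.226; D ≈ 1.335.
Targets: 4:3 ≈ 1.333; golden ratio ≈ 1.618; root-5 ≈ 2.236; root-3 ≈ 1.732.

A=golden ratio, B=root-3, C=root-5, D=4:3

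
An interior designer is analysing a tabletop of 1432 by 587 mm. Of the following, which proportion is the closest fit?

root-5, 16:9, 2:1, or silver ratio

1432/587 ≈ 2.440. Nearest candidates are silver ratio (2.414, off by 0.026) and root-5 (2.236, off by 0.204).

silver ratio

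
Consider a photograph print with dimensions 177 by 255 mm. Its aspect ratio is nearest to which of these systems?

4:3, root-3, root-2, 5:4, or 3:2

root-2

Ratio = 255 / 177 ≈ 1.441.
Distances: 4:3 1.333 (Δ 0.108); root-3 1.732 (Δ 0.291); root-2 1.414 (Δ 0.027); 5:4 1.250 (Δ 0.191); 3:2 1.500 (Δ 0.059).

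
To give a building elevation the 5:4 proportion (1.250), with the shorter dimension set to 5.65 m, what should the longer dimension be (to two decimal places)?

5:4 = 1.25000.
Longer side = 5.65 × 1.25000 ≈ 7.0625 → 7.06 m.

7.06 m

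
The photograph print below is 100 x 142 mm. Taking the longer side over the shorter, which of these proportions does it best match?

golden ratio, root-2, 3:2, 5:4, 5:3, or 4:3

Ratio = 142 / 100 ≈ 1.420.
Distances: golden ratio 1.618 (Δ 0.198); root-2 1.414 (Δ 0.006); 3:2 1.500 (Δ 0.080); 5:4 1.250 (Δ 0.170); 5:3 1.667 (Δ 0.247); 4:3 1.333 (Δ 0.087).

root-2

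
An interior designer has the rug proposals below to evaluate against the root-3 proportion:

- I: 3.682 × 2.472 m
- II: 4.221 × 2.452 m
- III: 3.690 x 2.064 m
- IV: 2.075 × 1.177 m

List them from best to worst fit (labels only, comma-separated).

II, IV, III, I

I: 3.682/2.472 ≈ 1.489 → |1.489 − 1.732| = 0.243
II: 4.221/2.452 ≈ 1.721 → |1.721 − 1.732| = 0.011
III: 3.690/2.064 ≈ 1.788 → |1.788 − 1.732| = 0.056
IV: 2.075/1.177 ≈ 1.763 → |1.763 − 1.732| = 0.031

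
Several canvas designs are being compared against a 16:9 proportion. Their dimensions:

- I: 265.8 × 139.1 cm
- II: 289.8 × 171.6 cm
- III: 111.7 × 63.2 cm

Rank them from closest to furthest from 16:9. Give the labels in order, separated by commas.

Ratios: I = 265.8 / 139.1 ≈ 1.911; II = 289.8 / 171.6 ≈ 1.689; III = 111.7 / 63.2 ≈ 1.767.
|Δ from 1.778|: I 0.133; II 0.089; III 0.011.

III, II, I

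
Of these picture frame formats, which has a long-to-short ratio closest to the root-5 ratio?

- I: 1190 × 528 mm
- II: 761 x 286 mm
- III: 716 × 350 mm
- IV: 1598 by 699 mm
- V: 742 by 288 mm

Target root-5 ≈ 2.236.
I: 2.254 (Δ0.018)  II: 2.661 (Δ0.425)  III: 2.046 (Δ0.190)  IV: 2.286 (Δ0.050)  V: 2.576 (Δ0.340)

I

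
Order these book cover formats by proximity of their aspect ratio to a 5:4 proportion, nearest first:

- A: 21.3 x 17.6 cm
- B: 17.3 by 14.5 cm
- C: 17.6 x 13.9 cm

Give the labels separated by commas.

C, A, B

Ratios: A = 21.3 / 17.6 ≈ 1.210; B = 17.3 / 14.5 ≈ 1.193; C = 17.6 / 13.9 ≈ 1.266.
|Δ from 1.250|: A 0.040; B 0.057; C 0.016.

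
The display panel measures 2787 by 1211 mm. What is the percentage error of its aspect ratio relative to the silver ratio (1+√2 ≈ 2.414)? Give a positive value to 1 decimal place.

4.7%

Ratio = 2787 / 1211 ≈ 2.3014.
Ideal silver ratio ≈ 2.4142. |2.3014 − 2.4142| / 2.4142 ≈ 4.67% → 4.7%.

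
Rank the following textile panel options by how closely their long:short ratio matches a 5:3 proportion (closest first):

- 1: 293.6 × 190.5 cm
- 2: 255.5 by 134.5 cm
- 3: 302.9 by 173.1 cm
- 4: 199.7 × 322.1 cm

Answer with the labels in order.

4, 3, 1, 2

Ratios: 1 = 293.6 / 190.5 ≈ 1.541; 2 = 255.5 / 134.5 ≈ 1.900; 3 = 302.9 / 173.1 ≈ 1.750; 4 = 322.1 / 199.7 ≈ 1.613.
|Δ from 1.667|: 1 0.126; 2 0.233; 3 0.083; 4 0.054.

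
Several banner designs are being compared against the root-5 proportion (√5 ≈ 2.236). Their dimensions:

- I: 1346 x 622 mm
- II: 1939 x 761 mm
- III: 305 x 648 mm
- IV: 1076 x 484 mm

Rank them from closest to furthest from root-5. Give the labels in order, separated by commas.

Ratios: I = 1346 / 622 ≈ 2.164; II = 1939 / 761 ≈ 2.548; III = 648 / 305 ≈ 2.125; IV = 1076 / 484 ≈ 2.223.
|Δ from 2.236|: I 0.072; II 0.312; III 0.111; IV 0.013.

IV, I, III, II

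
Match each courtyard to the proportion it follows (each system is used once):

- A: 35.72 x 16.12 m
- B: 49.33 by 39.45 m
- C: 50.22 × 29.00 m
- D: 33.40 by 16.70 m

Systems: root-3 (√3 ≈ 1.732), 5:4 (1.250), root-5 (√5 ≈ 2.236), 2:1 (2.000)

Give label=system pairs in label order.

Ratios: A ≈ 2.216; B ≈ 1.250; C ≈ 1.732; D ≈ 2.000.
Targets: root-3 ≈ 1.732; 5:4 ≈ 1.250; root-5 ≈ 2.236; 2:1 ≈ 2.000.

A=root-5, B=5:4, C=root-3, D=2:1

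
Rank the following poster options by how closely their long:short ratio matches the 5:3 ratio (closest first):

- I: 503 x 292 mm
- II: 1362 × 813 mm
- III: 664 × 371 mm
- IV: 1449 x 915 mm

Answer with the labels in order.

Ratios: I = 503 / 292 ≈ 1.723; II = 1362 / 813 ≈ 1.675; III = 664 / 371 ≈ 1.790; IV = 1449 / 915 ≈ 1.584.
|Δ from 1.667|: I 0.056; II 0.008; III 0.123; IV 0.083.

II, I, IV, III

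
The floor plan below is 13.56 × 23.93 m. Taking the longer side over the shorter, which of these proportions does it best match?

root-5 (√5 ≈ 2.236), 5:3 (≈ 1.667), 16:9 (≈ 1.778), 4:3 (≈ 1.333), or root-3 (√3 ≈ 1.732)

16:9

Ratio = 23.93 / 13.56 ≈ 1.765.
Distances: root-5 2.236 (Δ 0.471); 5:3 1.667 (Δ 0.098); 16:9 1.778 (Δ 0.013); 4:3 1.333 (Δ 0.432); root-3 1.732 (Δ 0.033).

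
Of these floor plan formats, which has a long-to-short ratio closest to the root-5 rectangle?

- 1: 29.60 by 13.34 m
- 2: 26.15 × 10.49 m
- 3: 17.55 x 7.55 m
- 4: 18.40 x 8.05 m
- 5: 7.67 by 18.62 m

1

Target root-5 ≈ 2.236.
1: 2.219 (Δ0.017)  2: 2.493 (Δ0.257)  3: 2.325 (Δ0.089)  4: 2.286 (Δ0.050)  5: 2.428 (Δ0.192)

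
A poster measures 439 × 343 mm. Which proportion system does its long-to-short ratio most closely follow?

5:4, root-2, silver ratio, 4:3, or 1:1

Ratio = 439 / 343 ≈ 1.280.
Distances: 5:4 1.250 (Δ 0.030); root-2 1.414 (Δ 0.134); silver ratio 2.414 (Δ 1.134); 4:3 1.333 (Δ 0.053); 1:1 1.000 (Δ 0.280).

5:4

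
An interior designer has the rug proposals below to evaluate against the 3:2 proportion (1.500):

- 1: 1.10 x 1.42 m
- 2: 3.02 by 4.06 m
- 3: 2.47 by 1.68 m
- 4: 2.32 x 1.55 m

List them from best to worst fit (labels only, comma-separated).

1: 1.42/1.10 ≈ 1.291 → |1.291 − 1.500| = 0.209
2: 4.06/3.02 ≈ 1.344 → |1.344 − 1.500| = 0.156
3: 2.47/1.68 ≈ 1.470 → |1.470 − 1.500| = 0.030
4: 2.32/1.55 ≈ 1.497 → |1.497 − 1.500| = 0.003

4, 3, 2, 1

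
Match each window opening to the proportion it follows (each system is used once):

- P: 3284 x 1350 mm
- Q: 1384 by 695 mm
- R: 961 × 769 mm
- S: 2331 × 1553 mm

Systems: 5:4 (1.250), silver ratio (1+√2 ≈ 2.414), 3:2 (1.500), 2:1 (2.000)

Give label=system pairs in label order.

P = 3284/1350 ≈ 2.433 → silver ratio (2.414)
Q = 1384/695 ≈ 1.991 → 2:1 (2.000)
R = 961/769 ≈ 1.250 → 5:4 (1.250)
S = 2331/1553 ≈ 1.501 → 3:2 (1.500)

P=silver ratio, Q=2:1, R=5:4, S=3:2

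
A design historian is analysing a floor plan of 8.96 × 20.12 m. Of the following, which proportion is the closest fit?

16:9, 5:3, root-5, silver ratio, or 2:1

root-5

Ratio = 20.12 / 8.96 ≈ 2.246.
Distances: 16:9 1.778 (Δ 0.468); 5:3 1.667 (Δ 0.579); root-5 2.236 (Δ 0.010); silver ratio 2.414 (Δ 0.168); 2:1 2.000 (Δ 0.246).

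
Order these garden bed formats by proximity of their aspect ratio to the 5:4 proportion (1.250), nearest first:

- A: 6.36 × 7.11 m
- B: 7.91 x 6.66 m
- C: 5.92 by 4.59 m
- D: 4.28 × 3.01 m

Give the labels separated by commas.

C, B, A, D

Ratios: A = 7.11 / 6.36 ≈ 1.118; B = 7.91 / 6.66 ≈ 1.188; C = 5.92 / 4.59 ≈ 1.290; D = 4.28 / 3.01 ≈ 1.422.
|Δ from 1.250|: A 0.132; B 0.062; C 0.040; D 0.172.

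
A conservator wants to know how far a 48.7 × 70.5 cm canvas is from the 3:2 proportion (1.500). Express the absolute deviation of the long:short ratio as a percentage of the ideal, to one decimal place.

Ratio = 70.5 / 48.7 ≈ 1.4476.
Ideal 3:2 = 1.5000. |1.4476 − 1.5000| / 1.5000 ≈ 3.49% → 3.5%.

3.5%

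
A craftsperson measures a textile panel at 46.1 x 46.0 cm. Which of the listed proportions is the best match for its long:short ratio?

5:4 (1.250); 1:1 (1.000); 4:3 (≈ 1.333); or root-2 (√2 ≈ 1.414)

1:1

Ratio = 46.1 / 46.0 ≈ 1.002.
Distances: 5:4 1.250 (Δ 0.248); 1:1 1.000 (Δ 0.002); 4:3 1.333 (Δ 0.331); root-2 1.414 (Δ 0.412).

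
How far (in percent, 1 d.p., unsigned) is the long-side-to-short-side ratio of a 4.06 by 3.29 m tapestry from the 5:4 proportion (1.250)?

1.3%

Ratio = 4.06 / 3.29 ≈ 1.2340.
Ideal 5:4 = 1.2500. |1.2340 − 1.2500| / 1.2500 ≈ 1.28% → 1.3%.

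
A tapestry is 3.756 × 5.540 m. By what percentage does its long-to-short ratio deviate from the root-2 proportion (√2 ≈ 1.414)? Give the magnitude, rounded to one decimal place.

Ratio = 5.540 / 3.756 ≈ 1.4750.
Ideal root-2 ≈ 1.4142. |1.4750 − 1.4142| / 1.4142 ≈ 4.30% → 4.3%.

4.3%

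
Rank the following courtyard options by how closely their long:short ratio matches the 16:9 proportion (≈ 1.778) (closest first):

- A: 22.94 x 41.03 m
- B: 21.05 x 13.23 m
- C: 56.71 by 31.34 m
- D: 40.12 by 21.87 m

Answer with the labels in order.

Ratios: A = 41.03 / 22.94 ≈ 1.789; B = 21.05 / 13.23 ≈ 1.591; C = 56.71 / 31.34 ≈ 1.810; D = 40.12 / 21.87 ≈ 1.834.
|Δ from 1.778|: A 0.011; B 0.187; C 0.032; D 0.056.

A, C, D, B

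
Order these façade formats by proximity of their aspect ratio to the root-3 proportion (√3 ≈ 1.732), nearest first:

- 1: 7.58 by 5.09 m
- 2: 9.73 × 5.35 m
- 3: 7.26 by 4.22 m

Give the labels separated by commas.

1: 7.58/5.09 ≈ 1.489 → |1.489 − 1.732| = 0.243
2: 9.73/5.35 ≈ 1.819 → |1.819 − 1.732| = 0.087
3: 7.26/4.22 ≈ 1.720 → |1.720 − 1.732| = 0.012

3, 2, 1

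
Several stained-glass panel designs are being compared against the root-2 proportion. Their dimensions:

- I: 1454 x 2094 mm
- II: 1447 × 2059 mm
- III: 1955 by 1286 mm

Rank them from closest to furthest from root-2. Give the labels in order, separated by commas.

II, I, III

I: 2094/1454 ≈ 1.440 → |1.440 − 1.414| = 0.026
II: 2059/1447 ≈ 1.423 → |1.423 − 1.414| = 0.009
III: 1955/1286 ≈ 1.520 → |1.520 − 1.414| = 0.106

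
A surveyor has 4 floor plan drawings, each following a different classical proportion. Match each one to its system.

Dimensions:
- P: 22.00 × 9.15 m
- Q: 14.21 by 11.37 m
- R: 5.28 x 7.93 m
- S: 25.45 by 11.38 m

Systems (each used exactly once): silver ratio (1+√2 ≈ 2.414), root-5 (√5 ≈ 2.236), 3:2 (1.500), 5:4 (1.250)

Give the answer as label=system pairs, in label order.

P=silver ratio, Q=5:4, R=3:2, S=root-5

P = 22.00/9.15 ≈ 2.404 → silver ratio (2.414)
Q = 14.21/11.37 ≈ 1.250 → 5:4 (1.250)
R = 7.93/5.28 ≈ 1.502 → 3:2 (1.500)
S = 25.45/11.38 ≈ 2.236 → root-5 (2.236)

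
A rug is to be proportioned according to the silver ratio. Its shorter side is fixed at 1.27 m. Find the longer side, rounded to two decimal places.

silver ratio ≈ 2.41421.
Longer side = 1.27 × 2.41421 ≈ 3.0660 → 3.07 m.

3.07 m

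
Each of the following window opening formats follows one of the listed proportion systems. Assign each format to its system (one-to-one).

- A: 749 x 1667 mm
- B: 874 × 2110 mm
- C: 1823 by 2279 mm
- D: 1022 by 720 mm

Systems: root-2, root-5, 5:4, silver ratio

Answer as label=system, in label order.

A=root-5, B=silver ratio, C=5:4, D=root-2

Ratios: A ≈ 2.226; B ≈ 2.414; C ≈ 1.250; D ≈ 1.419.
Targets: root-2 ≈ 1.414; root-5 ≈ 2.236; 5:4 ≈ 1.250; silver ratio ≈ 2.414.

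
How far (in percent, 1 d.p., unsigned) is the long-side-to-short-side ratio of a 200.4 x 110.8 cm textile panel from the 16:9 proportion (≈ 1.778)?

1.7%

Ratio = 200.4 / 110.8 ≈ 1.8087.
Ideal 16:9 ≈ 1.7778. |1.8087 − 1.7778| / 1.7778 ≈ 1.74% → 1.7%.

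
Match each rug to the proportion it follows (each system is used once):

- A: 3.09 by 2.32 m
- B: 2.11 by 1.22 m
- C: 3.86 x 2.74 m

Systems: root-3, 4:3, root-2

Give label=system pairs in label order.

A=4:3, B=root-3, C=root-2

A = 3.09/2.32 ≈ 1.332 → 4:3 (1.333)
B = 2.11/1.22 ≈ 1.730 → root-3 (1.732)
C = 3.86/2.74 ≈ 1.409 → root-2 (1.414)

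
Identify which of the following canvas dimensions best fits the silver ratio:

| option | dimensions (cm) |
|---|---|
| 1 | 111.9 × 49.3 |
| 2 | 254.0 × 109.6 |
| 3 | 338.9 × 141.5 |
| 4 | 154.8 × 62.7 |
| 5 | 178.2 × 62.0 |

Ratios (long/short): 1 ≈ 2.270; 2 ≈ 2.318; 3 ≈ 2.395; 4 ≈ 2.469; 5 ≈ 2.874.
silver ratio ≈ 2.414; option 3 is nearest (Δ 0.019).

3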